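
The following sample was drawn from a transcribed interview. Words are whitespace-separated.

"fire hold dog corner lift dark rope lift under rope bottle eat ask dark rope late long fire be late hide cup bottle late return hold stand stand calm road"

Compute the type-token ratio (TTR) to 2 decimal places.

0.67

N = 30 tokens, V = 20 types.
TTR = V / N = 20 / 30 = 0.67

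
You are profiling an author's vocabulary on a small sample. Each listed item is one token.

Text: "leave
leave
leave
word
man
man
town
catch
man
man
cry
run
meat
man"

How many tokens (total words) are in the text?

14

Tokens: leave, leave, leave, word, man, man, town, catch, man, man, cry, run, meat, man
N = 14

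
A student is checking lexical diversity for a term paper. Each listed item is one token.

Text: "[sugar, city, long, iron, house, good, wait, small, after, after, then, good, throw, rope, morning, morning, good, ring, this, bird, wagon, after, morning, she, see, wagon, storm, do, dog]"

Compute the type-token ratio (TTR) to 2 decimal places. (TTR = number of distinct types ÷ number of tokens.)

0.76

N = 29 tokens, V = 22 types.
TTR = V / N = 22 / 29 = 0.76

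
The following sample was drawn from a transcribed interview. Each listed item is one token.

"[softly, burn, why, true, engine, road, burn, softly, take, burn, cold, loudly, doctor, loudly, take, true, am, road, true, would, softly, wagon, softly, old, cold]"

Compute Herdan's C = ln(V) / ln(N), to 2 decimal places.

N = 25, V = 14.
ln(V) = 2.639057, ln(N) = 3.218876
C = 2.639057 / 3.218876 = 0.82

0.82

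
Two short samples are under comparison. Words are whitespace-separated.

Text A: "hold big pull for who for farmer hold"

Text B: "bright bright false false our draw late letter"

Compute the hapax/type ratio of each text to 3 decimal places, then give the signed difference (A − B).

A: hapax=4, V=6, ratio=0.667
B: hapax=4, V=6, ratio=0.667
Difference = 0.667 − 0.667 = 0.000

0.000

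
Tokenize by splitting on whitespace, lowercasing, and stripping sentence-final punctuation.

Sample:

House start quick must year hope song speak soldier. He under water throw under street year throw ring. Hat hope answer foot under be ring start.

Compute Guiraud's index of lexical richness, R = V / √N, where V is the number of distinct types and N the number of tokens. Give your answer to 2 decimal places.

N = 26, V = 19.
√N = 5.099020
R = 19 / 5.099020 = 3.73

3.73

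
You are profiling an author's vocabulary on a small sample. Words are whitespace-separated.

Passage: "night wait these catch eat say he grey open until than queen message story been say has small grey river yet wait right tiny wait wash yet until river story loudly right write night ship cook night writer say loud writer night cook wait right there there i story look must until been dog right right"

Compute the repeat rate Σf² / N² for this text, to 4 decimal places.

0.0421

Frequencies: right:5, night:4, wait:4, say:3, until:3, story:3, grey:2, been:2, river:2, yet:2, cook:2, writer:2, there:2, these:1, catch:1, eat:1, he:1, open:1, than:1, queen:1, … (13 more, each freq 1)
Σf² = 132; N² = 3136
Repeat rate = 132 / 3136 = 0.0421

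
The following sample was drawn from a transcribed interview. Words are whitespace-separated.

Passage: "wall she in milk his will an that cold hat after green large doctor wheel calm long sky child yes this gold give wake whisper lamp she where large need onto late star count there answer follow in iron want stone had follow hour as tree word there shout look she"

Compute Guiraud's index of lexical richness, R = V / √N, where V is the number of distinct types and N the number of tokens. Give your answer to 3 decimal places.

N = 51, V = 45.
√N = 7.141428
R = 45 / 7.141428 = 6.301

6.301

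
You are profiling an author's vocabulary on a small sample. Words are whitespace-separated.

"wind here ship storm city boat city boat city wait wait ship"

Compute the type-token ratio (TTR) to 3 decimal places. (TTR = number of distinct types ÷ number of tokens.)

0.583

N = 12 tokens, V = 7 types.
TTR = V / N = 7 / 12 = 0.583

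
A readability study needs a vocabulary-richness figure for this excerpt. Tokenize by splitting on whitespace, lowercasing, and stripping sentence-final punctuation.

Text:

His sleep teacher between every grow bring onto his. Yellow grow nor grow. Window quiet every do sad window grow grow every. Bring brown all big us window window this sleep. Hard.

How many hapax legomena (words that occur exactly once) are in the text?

Frequencies: grow:5, window:4, every:3, his:2, sleep:2, bring:2, teacher:1, between:1, onto:1, yellow:1, nor:1, quiet:1, do:1, sad:1, brown:1, all:1, big:1, us:1, this:1, hard:1
Hapax (freq=1): all, between, big, brown, do, hard, nor, onto, quiet, sad, teacher, this, us, yellow

14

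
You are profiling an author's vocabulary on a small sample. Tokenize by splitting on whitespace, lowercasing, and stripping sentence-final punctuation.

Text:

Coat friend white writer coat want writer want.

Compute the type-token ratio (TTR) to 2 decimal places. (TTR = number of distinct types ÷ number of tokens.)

0.63

N = 8 tokens, V = 5 types.
TTR = V / N = 5 / 8 = 0.63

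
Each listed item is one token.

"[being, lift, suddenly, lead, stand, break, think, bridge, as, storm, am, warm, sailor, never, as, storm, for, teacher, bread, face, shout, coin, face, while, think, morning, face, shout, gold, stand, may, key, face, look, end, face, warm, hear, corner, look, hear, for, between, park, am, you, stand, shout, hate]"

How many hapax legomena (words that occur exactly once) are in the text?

Frequencies: face:5, stand:3, shout:3, think:2, as:2, storm:2, am:2, warm:2, for:2, look:2, hear:2, being:1, lift:1, suddenly:1, lead:1, break:1, bridge:1, sailor:1, never:1, teacher:1, … (13 more, each freq 1)
Hapax (freq=1): being, between, bread, break, bridge, coin, corner, end, gold, hate, key, lead, lift, may, morning, never, park, sailor, suddenly, teacher, while, you

22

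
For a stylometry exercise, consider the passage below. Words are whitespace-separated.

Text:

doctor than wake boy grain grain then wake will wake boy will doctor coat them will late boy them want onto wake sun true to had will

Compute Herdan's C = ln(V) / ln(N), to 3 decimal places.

0.841

N = 27, V = 16.
ln(V) = 2.772589, ln(N) = 3.295837
C = 2.772589 / 3.295837 = 0.841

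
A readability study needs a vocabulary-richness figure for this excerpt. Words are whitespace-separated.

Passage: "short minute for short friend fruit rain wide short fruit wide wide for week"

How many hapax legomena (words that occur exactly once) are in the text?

Frequencies: short:3, wide:3, for:2, fruit:2, minute:1, friend:1, rain:1, week:1
Hapax (freq=1): friend, minute, rain, week

4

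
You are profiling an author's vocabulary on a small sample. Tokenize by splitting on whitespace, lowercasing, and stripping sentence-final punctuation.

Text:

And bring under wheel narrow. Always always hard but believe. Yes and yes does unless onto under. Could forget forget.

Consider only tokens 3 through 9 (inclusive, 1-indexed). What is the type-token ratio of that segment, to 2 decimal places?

0.86

Segment tokens 3–9: under, wheel, narrow, always, always, hard, but
Segment N = 7, segment V = 6.
TTR = 6 / 7 = 0.86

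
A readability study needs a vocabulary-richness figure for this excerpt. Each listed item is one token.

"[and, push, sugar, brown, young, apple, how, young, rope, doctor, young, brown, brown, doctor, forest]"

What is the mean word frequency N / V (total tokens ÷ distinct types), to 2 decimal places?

N = 15 tokens, V = 10 types.
Mean frequency = N / V = 15 / 10 = 1.50

1.50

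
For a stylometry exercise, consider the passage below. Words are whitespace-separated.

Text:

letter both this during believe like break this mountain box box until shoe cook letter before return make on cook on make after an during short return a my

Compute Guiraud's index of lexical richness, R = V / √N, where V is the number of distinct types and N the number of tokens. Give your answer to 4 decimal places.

N = 29, V = 21.
√N = 5.385165
R = 21 / 5.385165 = 3.8996

3.8996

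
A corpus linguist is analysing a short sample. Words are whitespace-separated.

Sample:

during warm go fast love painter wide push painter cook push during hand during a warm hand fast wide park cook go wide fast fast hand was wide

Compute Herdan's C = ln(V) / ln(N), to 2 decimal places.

0.77

N = 28, V = 13.
ln(V) = 2.564949, ln(N) = 3.332205
C = 2.564949 / 3.332205 = 0.77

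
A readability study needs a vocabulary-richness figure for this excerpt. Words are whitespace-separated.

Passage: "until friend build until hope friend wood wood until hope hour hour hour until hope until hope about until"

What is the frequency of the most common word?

Frequencies: until:6, hope:4, hour:3, friend:2, wood:2, build:1, about:1
Most common: 'until' with frequency 6.

6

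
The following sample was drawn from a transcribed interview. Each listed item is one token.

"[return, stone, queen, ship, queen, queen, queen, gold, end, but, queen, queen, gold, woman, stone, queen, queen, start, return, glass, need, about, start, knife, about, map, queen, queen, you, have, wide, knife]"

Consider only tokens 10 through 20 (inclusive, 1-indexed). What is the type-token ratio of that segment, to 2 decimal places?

Segment tokens 10–20: but, queen, queen, gold, woman, stone, queen, queen, start, return, glass
Segment N = 11, segment V = 8.
TTR = 8 / 11 = 0.73

0.73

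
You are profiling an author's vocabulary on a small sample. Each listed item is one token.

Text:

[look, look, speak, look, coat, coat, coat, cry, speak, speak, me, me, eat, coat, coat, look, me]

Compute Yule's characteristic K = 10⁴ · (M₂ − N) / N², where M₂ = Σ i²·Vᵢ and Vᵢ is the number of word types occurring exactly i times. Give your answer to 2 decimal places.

Frequencies: coat:5, look:4, speak:3, me:3, cry:1, eat:1
N = 17. Frequency spectrum: V_1=2, V_3=2, V_4=1, V_5=1
M₂ = 1²·2 + 3²·2 + 4²·1 + 5²·1 = 61
K = 10000 × (61 − 17) / 17² = 1522.49

1522.49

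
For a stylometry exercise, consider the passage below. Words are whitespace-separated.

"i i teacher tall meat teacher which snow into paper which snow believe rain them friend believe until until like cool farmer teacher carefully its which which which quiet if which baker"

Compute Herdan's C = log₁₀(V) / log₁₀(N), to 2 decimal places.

0.88

N = 32, V = 21.
log₁₀(V) = 1.322219, log₁₀(N) = 1.505150
C = 1.322219 / 1.505150 = 0.88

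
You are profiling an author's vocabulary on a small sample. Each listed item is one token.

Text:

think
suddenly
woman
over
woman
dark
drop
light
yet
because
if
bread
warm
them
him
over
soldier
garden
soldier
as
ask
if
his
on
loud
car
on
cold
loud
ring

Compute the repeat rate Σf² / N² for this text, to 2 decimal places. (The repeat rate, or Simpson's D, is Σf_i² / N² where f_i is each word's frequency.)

Frequencies: woman:2, over:2, if:2, soldier:2, on:2, loud:2, think:1, suddenly:1, dark:1, drop:1, light:1, yet:1, because:1, bread:1, warm:1, them:1, him:1, garden:1, as:1, ask:1, … (4 more, each freq 1)
Σf² = 42; N² = 900
Repeat rate = 42 / 900 = 0.05

0.05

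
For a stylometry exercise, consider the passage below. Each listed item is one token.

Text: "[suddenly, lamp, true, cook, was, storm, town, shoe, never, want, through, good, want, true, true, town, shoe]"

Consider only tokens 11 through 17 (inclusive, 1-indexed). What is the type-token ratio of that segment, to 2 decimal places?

Segment tokens 11–17: through, good, want, true, true, town, shoe
Segment N = 7, segment V = 6.
TTR = 6 / 7 = 0.86

0.86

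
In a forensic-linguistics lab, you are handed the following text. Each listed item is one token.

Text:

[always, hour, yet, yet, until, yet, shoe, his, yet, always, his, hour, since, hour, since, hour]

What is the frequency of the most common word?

Frequencies: hour:4, yet:4, always:2, his:2, since:2, until:1, shoe:1
Most common: 'hour' with frequency 4.

4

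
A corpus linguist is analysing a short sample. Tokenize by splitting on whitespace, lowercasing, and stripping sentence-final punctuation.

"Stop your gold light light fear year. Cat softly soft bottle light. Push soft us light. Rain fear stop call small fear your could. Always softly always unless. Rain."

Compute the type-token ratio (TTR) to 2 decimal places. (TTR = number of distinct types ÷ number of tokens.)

N = 29 tokens, V = 18 types.
TTR = V / N = 18 / 29 = 0.62

0.62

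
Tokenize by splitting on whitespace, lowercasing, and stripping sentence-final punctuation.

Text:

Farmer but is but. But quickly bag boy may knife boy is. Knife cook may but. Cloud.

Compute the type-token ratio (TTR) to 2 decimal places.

0.59

N = 17 tokens, V = 10 types.
TTR = V / N = 10 / 17 = 0.59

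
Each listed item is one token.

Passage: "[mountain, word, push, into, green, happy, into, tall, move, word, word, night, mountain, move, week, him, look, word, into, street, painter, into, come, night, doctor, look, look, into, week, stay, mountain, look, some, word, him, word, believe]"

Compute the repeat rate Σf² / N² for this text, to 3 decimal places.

0.083

Frequencies: word:6, into:5, look:4, mountain:3, move:2, night:2, week:2, him:2, push:1, green:1, happy:1, tall:1, street:1, painter:1, come:1, doctor:1, stay:1, some:1, believe:1
Σf² = 113; N² = 1369
Repeat rate = 113 / 1369 = 0.083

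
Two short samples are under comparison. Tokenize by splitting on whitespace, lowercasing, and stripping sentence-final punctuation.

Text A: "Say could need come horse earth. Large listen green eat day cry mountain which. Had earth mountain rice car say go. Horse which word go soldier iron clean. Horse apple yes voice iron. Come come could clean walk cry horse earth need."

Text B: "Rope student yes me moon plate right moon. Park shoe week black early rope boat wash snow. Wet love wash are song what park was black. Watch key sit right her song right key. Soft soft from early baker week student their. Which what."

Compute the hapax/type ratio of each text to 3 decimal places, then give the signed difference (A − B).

A: hapax=14, V=26, ratio=0.538
B: hapax=17, V=30, ratio=0.567
Difference = 0.538 − 0.567 = -0.029

-0.029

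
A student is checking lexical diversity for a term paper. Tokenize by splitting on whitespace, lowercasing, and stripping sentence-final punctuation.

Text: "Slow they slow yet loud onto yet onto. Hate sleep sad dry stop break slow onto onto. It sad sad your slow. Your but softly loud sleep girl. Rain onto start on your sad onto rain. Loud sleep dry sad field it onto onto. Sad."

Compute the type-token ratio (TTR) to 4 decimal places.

N = 45 tokens, V = 20 types.
TTR = V / N = 20 / 45 = 0.4444

0.4444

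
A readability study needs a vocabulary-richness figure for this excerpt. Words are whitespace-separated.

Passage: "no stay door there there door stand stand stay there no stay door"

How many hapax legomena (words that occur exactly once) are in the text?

0

Frequencies: stay:3, door:3, there:3, no:2, stand:2
Hapax (freq=1): (none)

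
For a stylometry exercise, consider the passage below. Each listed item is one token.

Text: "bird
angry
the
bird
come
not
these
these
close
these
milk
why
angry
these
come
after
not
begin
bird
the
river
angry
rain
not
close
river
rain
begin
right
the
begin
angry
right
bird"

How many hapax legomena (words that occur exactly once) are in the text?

Frequencies: bird:4, angry:4, these:4, the:3, not:3, begin:3, come:2, close:2, river:2, rain:2, right:2, milk:1, why:1, after:1
Hapax (freq=1): after, milk, why

3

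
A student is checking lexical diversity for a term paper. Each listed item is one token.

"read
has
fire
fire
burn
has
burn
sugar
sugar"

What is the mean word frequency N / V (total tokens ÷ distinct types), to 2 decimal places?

1.80

N = 9 tokens, V = 5 types.
Mean frequency = N / V = 9 / 5 = 1.80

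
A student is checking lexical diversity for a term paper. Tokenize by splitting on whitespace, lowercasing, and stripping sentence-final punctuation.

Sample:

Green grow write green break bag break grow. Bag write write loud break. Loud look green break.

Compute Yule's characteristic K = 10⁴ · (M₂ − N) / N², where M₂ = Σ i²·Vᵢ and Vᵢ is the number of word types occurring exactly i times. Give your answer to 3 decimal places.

Frequencies: break:4, green:3, write:3, grow:2, bag:2, loud:2, look:1
N = 17. Frequency spectrum: V_1=1, V_2=3, V_3=2, V_4=1
M₂ = 1²·1 + 2²·3 + 3²·2 + 4²·1 = 47
K = 10000 × (47 − 17) / 17² = 1038.062

1038.062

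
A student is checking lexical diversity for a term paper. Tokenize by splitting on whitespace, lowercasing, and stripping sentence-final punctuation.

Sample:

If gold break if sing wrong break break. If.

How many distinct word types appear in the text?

Distinct types: {break, gold, if, sing, wrong}
V = 5

5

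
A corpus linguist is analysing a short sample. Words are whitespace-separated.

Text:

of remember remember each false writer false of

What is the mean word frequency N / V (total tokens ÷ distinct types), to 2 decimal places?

N = 8 tokens, V = 5 types.
Mean frequency = N / V = 8 / 5 = 1.60

1.60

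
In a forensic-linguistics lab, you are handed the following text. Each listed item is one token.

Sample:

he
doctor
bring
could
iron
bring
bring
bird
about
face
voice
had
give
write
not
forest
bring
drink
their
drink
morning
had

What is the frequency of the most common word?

4

Frequencies: bring:4, had:2, drink:2, he:1, doctor:1, could:1, iron:1, bird:1, about:1, face:1, voice:1, give:1, write:1, not:1, forest:1, their:1, morning:1
Most common: 'bring' with frequency 4.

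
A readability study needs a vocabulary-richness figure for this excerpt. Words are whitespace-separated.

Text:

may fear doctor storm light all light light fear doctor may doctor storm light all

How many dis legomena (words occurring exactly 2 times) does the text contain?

Frequencies: light:4, doctor:3, may:2, fear:2, storm:2, all:2
Words with frequency 2: all, fear, may, storm

4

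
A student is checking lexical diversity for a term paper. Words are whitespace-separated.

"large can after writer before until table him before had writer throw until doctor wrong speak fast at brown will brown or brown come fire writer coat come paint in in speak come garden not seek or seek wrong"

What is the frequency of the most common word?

Frequencies: writer:3, brown:3, come:3, before:2, until:2, wrong:2, speak:2, or:2, in:2, seek:2, large:1, can:1, after:1, table:1, him:1, had:1, throw:1, doctor:1, fast:1, at:1, … (6 more, each freq 1)
Most common: 'writer' with frequency 3.

3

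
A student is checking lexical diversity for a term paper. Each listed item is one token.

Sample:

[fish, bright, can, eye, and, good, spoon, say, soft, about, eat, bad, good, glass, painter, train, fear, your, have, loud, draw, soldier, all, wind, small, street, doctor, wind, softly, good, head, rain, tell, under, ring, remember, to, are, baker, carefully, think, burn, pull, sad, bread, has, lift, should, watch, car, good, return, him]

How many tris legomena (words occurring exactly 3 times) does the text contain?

0

Frequencies: good:4, wind:2, fish:1, bright:1, can:1, eye:1, and:1, spoon:1, say:1, soft:1, about:1, eat:1, bad:1, glass:1, painter:1, train:1, fear:1, your:1, have:1, loud:1, … (29 more, each freq 1)
Words with frequency 3: (none)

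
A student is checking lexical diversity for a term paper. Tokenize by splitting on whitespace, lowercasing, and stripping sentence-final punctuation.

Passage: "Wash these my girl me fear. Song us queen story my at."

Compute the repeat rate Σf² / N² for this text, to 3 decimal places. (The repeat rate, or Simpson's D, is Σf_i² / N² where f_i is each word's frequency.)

Frequencies: my:2, wash:1, these:1, girl:1, me:1, fear:1, song:1, us:1, queen:1, story:1, at:1
Σf² = 14; N² = 144
Repeat rate = 14 / 144 = 0.097

0.097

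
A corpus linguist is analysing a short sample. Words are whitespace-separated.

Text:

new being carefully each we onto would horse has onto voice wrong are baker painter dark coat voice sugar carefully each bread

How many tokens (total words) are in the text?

Tokens: new, being, carefully, each, we, onto, would, horse, has, onto, voice, wrong, are, baker, painter, dark, coat, voice, sugar, carefully, each, bread
N = 22

22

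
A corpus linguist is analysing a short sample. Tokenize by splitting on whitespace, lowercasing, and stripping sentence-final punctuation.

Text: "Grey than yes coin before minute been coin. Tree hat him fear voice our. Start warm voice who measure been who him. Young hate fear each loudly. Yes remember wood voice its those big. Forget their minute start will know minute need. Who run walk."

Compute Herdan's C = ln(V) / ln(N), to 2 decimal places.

0.92

N = 45, V = 33.
ln(V) = 3.496508, ln(N) = 3.806662
C = 3.496508 / 3.806662 = 0.92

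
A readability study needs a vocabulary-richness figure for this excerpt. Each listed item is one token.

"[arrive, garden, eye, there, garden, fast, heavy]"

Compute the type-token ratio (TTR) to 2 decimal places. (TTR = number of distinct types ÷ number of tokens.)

N = 7 tokens, V = 6 types.
TTR = V / N = 6 / 7 = 0.86

0.86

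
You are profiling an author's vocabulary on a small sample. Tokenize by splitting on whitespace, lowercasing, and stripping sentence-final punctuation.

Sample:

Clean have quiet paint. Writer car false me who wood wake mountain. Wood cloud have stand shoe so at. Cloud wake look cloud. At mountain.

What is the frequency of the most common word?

Frequencies: cloud:3, have:2, wood:2, wake:2, mountain:2, at:2, clean:1, quiet:1, paint:1, writer:1, car:1, false:1, me:1, who:1, stand:1, shoe:1, so:1, look:1
Most common: 'cloud' with frequency 3.

3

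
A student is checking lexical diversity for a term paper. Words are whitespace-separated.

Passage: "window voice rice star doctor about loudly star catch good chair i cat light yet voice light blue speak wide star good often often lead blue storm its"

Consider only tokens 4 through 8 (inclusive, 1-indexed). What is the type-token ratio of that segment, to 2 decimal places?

Segment tokens 4–8: star, doctor, about, loudly, star
Segment N = 5, segment V = 4.
TTR = 4 / 5 = 0.80

0.80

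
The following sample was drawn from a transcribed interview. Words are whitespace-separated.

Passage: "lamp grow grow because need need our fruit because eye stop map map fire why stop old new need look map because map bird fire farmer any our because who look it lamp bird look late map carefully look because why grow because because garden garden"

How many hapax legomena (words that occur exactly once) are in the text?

10

Frequencies: because:7, map:5, look:4, grow:3, need:3, lamp:2, our:2, stop:2, fire:2, why:2, bird:2, garden:2, fruit:1, eye:1, old:1, new:1, farmer:1, any:1, who:1, it:1, … (2 more, each freq 1)
Hapax (freq=1): any, carefully, eye, farmer, fruit, it, late, new, old, who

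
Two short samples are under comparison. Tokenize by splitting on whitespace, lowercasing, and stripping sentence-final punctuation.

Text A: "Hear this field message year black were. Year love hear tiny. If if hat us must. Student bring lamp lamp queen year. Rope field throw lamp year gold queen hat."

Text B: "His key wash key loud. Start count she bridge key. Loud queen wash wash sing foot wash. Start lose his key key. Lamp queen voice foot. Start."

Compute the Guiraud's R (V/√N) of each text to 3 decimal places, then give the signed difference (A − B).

0.957

A: V=20, N=30, R=3.651
B: V=14, N=27, R=2.694
Difference = 3.651 − 2.694 = 0.957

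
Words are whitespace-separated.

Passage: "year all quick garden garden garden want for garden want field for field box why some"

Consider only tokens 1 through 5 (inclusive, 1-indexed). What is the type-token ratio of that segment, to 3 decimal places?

Segment tokens 1–5: year, all, quick, garden, garden
Segment N = 5, segment V = 4.
TTR = 4 / 5 = 0.800

0.800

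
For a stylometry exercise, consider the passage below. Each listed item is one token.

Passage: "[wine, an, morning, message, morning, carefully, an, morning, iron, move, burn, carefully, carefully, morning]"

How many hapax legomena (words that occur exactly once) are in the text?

5

Frequencies: morning:4, carefully:3, an:2, wine:1, message:1, iron:1, move:1, burn:1
Hapax (freq=1): burn, iron, message, move, wine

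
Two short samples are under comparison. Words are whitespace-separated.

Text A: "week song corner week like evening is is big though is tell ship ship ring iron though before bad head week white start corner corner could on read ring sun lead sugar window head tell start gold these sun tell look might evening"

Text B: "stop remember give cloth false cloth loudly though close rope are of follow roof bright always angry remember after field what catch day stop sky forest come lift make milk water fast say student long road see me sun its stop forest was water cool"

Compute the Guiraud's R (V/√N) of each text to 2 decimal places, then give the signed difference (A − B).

-1.54

A: V=28, N=43, R=4.27
B: V=39, N=45, R=5.81
Difference = 4.27 − 5.81 = -1.54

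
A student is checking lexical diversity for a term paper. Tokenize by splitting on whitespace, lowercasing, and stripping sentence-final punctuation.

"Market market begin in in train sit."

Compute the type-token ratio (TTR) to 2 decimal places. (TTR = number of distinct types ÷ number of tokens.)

0.71

N = 7 tokens, V = 5 types.
TTR = V / N = 5 / 7 = 0.71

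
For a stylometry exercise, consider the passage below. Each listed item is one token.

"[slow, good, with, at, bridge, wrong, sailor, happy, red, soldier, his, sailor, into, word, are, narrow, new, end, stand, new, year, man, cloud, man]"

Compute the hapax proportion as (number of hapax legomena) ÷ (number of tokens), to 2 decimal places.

Frequencies: sailor:2, new:2, man:2, slow:1, good:1, with:1, at:1, bridge:1, wrong:1, happy:1, red:1, soldier:1, his:1, into:1, word:1, are:1, narrow:1, end:1, stand:1, year:1, … (1 more, each freq 1)
Hapax count = 18; token count = 24.
Ratio = 18 / 24 = 0.75

0.75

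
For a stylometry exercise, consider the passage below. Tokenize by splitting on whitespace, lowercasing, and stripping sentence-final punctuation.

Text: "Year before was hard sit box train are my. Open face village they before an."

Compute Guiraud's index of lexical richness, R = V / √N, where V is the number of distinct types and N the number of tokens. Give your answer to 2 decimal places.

3.61

N = 15, V = 14.
√N = 3.872983
R = 14 / 3.872983 = 3.61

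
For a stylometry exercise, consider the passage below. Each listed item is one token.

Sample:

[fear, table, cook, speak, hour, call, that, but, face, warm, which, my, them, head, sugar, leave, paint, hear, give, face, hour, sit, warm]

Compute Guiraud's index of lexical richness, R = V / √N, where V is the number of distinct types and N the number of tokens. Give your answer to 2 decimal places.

4.17

N = 23, V = 20.
√N = 4.795832
R = 20 / 4.795832 = 4.17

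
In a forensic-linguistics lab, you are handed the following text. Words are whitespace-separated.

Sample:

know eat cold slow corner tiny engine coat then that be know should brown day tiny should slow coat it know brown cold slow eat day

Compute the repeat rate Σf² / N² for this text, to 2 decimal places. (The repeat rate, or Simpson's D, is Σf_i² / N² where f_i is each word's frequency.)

0.08

Frequencies: know:3, slow:3, eat:2, cold:2, tiny:2, coat:2, should:2, brown:2, day:2, corner:1, engine:1, then:1, that:1, be:1, it:1
Σf² = 52; N² = 676
Repeat rate = 52 / 676 = 0.08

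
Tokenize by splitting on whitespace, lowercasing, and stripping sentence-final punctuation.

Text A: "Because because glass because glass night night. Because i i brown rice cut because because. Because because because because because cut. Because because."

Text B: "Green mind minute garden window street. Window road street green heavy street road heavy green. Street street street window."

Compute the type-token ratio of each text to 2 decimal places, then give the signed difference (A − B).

TTR(A) = 7/23 = 0.30
TTR(B) = 8/19 = 0.42
Difference = 0.30 − 0.42 = -0.12

-0.12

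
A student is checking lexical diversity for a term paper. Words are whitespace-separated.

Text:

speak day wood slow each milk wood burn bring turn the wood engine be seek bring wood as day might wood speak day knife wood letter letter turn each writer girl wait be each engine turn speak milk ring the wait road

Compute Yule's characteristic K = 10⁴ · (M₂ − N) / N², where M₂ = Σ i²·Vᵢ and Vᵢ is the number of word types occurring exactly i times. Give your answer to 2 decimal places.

Frequencies: wood:6, speak:3, day:3, each:3, turn:3, milk:2, bring:2, the:2, engine:2, be:2, letter:2, wait:2, slow:1, burn:1, seek:1, as:1, might:1, knife:1, writer:1, girl:1, … (2 more, each freq 1)
N = 42. Frequency spectrum: V_1=10, V_2=7, V_3=4, V_6=1
M₂ = 1²·10 + 2²·7 + 3²·4 + 6²·1 = 110
K = 10000 × (110 − 42) / 42² = 385.49

385.49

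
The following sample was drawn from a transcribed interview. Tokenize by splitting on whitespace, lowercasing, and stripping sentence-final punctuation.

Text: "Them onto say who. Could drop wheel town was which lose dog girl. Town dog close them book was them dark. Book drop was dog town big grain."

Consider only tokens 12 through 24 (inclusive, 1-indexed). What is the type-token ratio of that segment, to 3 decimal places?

0.692

Segment tokens 12–24: dog, girl, town, dog, close, them, book, was, them, dark, book, drop, was
Segment N = 13, segment V = 9.
TTR = 9 / 13 = 0.692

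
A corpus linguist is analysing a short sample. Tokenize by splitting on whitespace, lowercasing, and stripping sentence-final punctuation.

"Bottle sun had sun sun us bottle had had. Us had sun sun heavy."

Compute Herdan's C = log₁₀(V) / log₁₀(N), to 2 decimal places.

N = 14, V = 5.
log₁₀(V) = 0.698970, log₁₀(N) = 1.146128
C = 0.698970 / 1.146128 = 0.61

0.61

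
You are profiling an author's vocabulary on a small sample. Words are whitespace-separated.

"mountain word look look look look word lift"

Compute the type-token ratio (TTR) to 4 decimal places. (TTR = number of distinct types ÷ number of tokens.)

N = 8 tokens, V = 4 types.
TTR = V / N = 4 / 8 = 0.5000

0.5000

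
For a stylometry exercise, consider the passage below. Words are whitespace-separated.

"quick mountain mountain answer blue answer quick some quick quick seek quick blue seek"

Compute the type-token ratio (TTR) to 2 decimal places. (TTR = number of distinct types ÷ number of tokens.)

0.43

N = 14 tokens, V = 6 types.
TTR = V / N = 6 / 14 = 0.43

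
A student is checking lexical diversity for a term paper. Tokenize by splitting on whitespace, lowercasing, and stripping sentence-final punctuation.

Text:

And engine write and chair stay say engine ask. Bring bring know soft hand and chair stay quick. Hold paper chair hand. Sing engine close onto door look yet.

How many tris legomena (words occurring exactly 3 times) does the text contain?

Frequencies: and:3, engine:3, chair:3, stay:2, bring:2, hand:2, write:1, say:1, ask:1, know:1, soft:1, quick:1, hold:1, paper:1, sing:1, close:1, onto:1, door:1, look:1, yet:1
Words with frequency 3: and, chair, engine

3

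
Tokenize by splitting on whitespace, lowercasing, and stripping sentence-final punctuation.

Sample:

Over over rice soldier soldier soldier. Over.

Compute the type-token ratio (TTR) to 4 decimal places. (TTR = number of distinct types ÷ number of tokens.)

0.4286

N = 7 tokens, V = 3 types.
TTR = V / N = 3 / 7 = 0.4286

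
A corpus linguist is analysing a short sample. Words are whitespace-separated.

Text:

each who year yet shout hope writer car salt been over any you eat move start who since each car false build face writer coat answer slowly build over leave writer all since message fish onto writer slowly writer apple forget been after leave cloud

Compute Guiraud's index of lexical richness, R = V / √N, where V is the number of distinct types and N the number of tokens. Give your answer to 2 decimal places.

4.77

N = 45, V = 32.
√N = 6.708204
R = 32 / 6.708204 = 4.77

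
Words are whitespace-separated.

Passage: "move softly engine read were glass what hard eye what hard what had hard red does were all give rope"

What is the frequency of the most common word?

Frequencies: what:3, hard:3, were:2, move:1, softly:1, engine:1, read:1, glass:1, eye:1, had:1, red:1, does:1, all:1, give:1, rope:1
Most common: 'what' with frequency 3.

3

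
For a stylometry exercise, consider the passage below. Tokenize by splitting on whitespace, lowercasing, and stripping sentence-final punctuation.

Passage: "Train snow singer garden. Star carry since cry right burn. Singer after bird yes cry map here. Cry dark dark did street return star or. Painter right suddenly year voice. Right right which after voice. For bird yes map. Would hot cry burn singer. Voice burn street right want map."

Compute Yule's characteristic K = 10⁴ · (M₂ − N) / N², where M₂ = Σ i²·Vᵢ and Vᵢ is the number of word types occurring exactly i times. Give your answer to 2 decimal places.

Frequencies: right:5, cry:4, singer:3, burn:3, map:3, voice:3, star:2, after:2, bird:2, yes:2, dark:2, street:2, train:1, snow:1, garden:1, carry:1, since:1, here:1, did:1, return:1, … (9 more, each freq 1)
N = 50. Frequency spectrum: V_1=17, V_2=6, V_3=4, V_4=1, V_5=1
M₂ = 1²·17 + 2²·6 + 3²·4 + 4²·1 + 5²·1 = 118
K = 10000 × (118 − 50) / 50² = 272.00

272.00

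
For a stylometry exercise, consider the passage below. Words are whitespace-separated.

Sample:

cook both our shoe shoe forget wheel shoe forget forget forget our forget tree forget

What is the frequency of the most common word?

6

Frequencies: forget:6, shoe:3, our:2, cook:1, both:1, wheel:1, tree:1
Most common: 'forget' with frequency 6.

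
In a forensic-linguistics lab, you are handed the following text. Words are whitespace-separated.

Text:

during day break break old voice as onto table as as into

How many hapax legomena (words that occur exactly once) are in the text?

Frequencies: as:3, break:2, during:1, day:1, old:1, voice:1, onto:1, table:1, into:1
Hapax (freq=1): day, during, into, old, onto, table, voice

7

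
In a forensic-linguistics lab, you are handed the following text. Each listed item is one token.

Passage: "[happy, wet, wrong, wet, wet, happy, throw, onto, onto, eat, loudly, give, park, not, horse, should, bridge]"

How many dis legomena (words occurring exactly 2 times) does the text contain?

2

Frequencies: wet:3, happy:2, onto:2, wrong:1, throw:1, eat:1, loudly:1, give:1, park:1, not:1, horse:1, should:1, bridge:1
Words with frequency 2: happy, onto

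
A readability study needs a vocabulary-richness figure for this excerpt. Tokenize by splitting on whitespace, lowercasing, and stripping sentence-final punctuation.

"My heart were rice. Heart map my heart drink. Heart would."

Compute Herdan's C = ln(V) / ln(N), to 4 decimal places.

0.8115

N = 11, V = 7.
ln(V) = 1.945910, ln(N) = 2.397895
C = 1.945910 / 2.397895 = 0.8115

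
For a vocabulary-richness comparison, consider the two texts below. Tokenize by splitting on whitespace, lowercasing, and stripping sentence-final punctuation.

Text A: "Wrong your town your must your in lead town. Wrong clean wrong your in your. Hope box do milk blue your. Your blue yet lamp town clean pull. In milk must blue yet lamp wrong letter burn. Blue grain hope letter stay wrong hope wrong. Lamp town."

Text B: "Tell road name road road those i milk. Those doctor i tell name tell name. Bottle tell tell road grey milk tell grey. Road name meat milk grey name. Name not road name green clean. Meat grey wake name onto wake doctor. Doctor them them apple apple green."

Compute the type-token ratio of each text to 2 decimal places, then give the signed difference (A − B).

TTR(A) = 19/47 = 0.40
TTR(B) = 17/48 = 0.35
Difference = 0.40 − 0.35 = 0.05

0.05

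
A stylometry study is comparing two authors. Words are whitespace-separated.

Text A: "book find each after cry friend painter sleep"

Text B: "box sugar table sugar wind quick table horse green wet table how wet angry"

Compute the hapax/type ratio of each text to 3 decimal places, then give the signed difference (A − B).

A: hapax=8, V=8, ratio=1.000
B: hapax=7, V=10, ratio=0.700
Difference = 1.000 − 0.700 = 0.300

0.300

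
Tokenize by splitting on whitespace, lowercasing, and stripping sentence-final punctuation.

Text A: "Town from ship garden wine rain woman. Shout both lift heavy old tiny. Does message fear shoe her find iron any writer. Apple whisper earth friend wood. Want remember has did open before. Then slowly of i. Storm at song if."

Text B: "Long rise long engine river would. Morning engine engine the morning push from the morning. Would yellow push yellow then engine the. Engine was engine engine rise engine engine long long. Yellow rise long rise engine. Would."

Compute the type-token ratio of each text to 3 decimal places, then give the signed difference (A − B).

0.676

TTR(A) = 41/41 = 1.000
TTR(B) = 12/37 = 0.324
Difference = 1.000 − 0.324 = 0.676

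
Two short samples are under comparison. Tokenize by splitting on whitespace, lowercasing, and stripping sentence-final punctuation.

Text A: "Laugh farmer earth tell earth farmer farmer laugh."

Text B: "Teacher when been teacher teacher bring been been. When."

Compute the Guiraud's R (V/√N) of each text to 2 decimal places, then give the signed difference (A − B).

0.08

A: V=4, N=8, R=1.41
B: V=4, N=9, R=1.33
Difference = 1.41 − 1.33 = 0.08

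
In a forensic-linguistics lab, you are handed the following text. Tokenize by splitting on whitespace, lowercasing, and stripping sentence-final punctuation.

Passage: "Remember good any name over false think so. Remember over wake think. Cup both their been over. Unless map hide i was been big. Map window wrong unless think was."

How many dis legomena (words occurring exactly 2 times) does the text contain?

Frequencies: over:3, think:3, remember:2, been:2, unless:2, map:2, was:2, good:1, any:1, name:1, false:1, so:1, wake:1, cup:1, both:1, their:1, hide:1, i:1, big:1, window:1, … (1 more, each freq 1)
Words with frequency 2: been, map, remember, unless, was

5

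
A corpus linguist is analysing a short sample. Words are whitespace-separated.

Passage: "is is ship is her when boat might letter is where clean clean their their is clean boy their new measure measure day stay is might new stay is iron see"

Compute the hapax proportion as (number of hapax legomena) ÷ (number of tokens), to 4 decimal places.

Frequencies: is:7, clean:3, their:3, might:2, new:2, measure:2, stay:2, ship:1, her:1, when:1, boat:1, letter:1, where:1, boy:1, day:1, iron:1, see:1
Hapax count = 10; token count = 31.
Ratio = 10 / 31 = 0.3226

0.3226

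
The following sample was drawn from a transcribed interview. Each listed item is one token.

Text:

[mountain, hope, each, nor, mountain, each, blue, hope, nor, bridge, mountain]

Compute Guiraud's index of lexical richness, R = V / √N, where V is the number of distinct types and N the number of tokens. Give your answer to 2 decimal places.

N = 11, V = 6.
√N = 3.316625
R = 6 / 3.316625 = 1.81

1.81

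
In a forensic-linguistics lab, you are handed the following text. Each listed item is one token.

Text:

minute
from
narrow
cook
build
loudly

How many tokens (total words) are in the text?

Tokens: minute, from, narrow, cook, build, loudly
N = 6

6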